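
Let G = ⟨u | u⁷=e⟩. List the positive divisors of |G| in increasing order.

|G| = 7 = 7. By Lagrange's theorem the order of any subgroup divides 7; the divisors of 7 are 1, 7.

Answer: 1, 7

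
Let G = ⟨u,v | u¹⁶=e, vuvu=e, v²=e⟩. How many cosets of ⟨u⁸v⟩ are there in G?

First find ord(u⁸v) by computing successive powers:
  (u⁸v)¹ = u⁸v, (u⁸v)² = e.
So |⟨u⁸v⟩| = ord(u⁸v) = 2. With |G| = 32, by Lagrange [G : ⟨u⁸v⟩] = 32/2 = 16.

Answer: 16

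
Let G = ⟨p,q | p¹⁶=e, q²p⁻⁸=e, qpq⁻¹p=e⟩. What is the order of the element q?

Compute successive powers until reaching e:
  q¹ = q, q² = p⁸, q³ = q⁻¹, q⁴ = e.
The smallest positive k with qᵏ = e is 4.

Answer: 4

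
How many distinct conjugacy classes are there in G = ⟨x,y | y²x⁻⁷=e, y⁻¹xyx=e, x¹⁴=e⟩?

The conjugacy classes (representative and size) are:
  [e] (size 1), [x¹³] (size 2), [x¹²] (size 2), [x¹¹] (size 2), [x⁴] (size 2), [x⁵] (size 2), [x⁸] (size 2), [x⁷] (size 1), [x⁵y⁻¹] (size 7), [x⁵y] (size 7).
Class equation: 1 + 2 + 2 + 2 + 2 + 2 + 2 + 1 + 7 + 7 = 28 = |G|. So G has 10 conjugacy classes.

Answer: 10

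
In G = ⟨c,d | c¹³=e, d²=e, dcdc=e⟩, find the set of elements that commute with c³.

⟨c³⟩ ⊆ C_G(c³) since powers of c³ commute with c³; so |C_G(c³)| ≥ |⟨c³⟩| = 13.
By orbit–stabilizer, |C_G(c³)| = |G| / |conj. class of c³| = 26 / 2 = 13.
The 13 elements commuting with c³ are {e, c, c², c³, c⁴, c⁵, c⁶, c⁷, c⁸, c⁹, c¹⁰, c¹¹, c¹²}.

Answer: {e, c, c², c³, c⁴, c⁵, c⁶, c⁷, c⁸, c⁹, c¹⁰, c¹¹, c¹²}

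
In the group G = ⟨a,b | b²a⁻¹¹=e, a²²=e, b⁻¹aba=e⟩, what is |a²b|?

Compute successive powers until reaching e:
  (a²b)¹ = a²b, (a²b)² = a¹¹, (a²b)³ = a²b⁻¹, (a²b)⁴ = e.
The smallest positive k with (a²b)ᵏ = e is 4.

Answer: 4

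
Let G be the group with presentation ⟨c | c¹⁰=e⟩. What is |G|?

G is generated by a single element, so G is cyclic. The relator gives c¹⁰ = e and no smaller power is forced to be e, so the 10 powers {c, e, c², c³, c⁴, c⁵, c⁶, c⁷, c⁸, c⁹} are distinct. Hence |G| = 10.

Answer: 10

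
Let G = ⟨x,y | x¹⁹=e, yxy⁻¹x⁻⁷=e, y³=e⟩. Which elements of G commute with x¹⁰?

⟨x¹⁰⟩ ⊆ C_G(x¹⁰) since powers of x¹⁰ commute with x¹⁰; so |C_G(x¹⁰)| ≥ |⟨x¹⁰⟩| = 19.
By orbit–stabilizer, |C_G(x¹⁰)| = |G| / |conj. class of x¹⁰| = 57 / 3 = 19.
The 19 elements commuting with x¹⁰ are {e, x, x², x³, x⁴, x⁵, x⁶, x⁷, x⁸, x⁹, x¹⁰, x¹¹, x¹², x¹³, x¹⁴, x¹⁵, x¹⁶, x¹⁷, x¹⁸}.

Answer: {e, x, x², x³, x⁴, x⁵, x⁶, x⁷, x⁸, x⁹, x¹⁰, x¹¹, x¹², x¹³, x¹⁴, x¹⁵, x¹⁶, x¹⁷, x¹⁸}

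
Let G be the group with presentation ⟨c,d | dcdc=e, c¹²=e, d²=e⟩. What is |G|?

Enumerate words in the generators, reducing via the relations: the distinct elements are
  {c, d, e, cd, c², c³, c⁴, c⁵, c⁶, c⁷, c⁸, c⁹, c²d, c³d, c¹¹, c¹⁰, c⁴d, c⁵d, c⁶d, c⁷d, c⁸d, c⁹d, c¹¹d, c¹⁰d}.
No further products give new elements, so |G| = 24.

Answer: 24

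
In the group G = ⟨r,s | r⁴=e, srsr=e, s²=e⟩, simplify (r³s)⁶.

Compute successive powers of (r³s), reducing at each step:
  (r³s)²: (r³s) · r³ = s;   s · s = e
  (r³s)³: e · r³ = r³;   (r³) · s = r³s
  (r³s)⁴: (r³s) · r³ = s;   s · s = e
  (r³s)⁵: e · r³ = r³;   (r³) · s = r³s
  (r³s)⁶: (r³s) · r³ = s;   s · s = e

Answer: e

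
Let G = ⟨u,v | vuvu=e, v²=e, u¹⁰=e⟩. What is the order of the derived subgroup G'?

G' = [G, G] is generated by all commutators. The generator-pair commutators are: [u, v] = u².
The subgroup they normally generate is {e, u², u⁴, u⁶, u⁸}, of order 5.
Check: |G/G'| = 20/5 = 4 is the order of the abelianisation.

Answer: 5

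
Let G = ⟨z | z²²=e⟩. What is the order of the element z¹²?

Compute successive powers until reaching e:
  (z¹²)¹ = z¹², (z¹²)² = z², (z¹²)³ = z¹⁴, (z¹²)⁴ = z⁴, (z¹²)⁵ = z¹⁶, (z¹²)⁶ = z⁶, (z¹²)⁷ = z¹⁸, (z¹²)⁸ = z⁸, (z¹²)⁹ = z²⁰, (z¹²)¹⁰ = z¹⁰, (z¹²)¹¹ = e.
The smallest positive k with (z¹²)ᵏ = e is 11.

Answer: 11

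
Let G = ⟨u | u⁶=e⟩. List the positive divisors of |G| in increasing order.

|G| = 6 = 2 · 3. By Lagrange's theorem the order of any subgroup divides 6; the divisors of 6 are 1, 2, 3, 6.

Answer: 1, 2, 3, 6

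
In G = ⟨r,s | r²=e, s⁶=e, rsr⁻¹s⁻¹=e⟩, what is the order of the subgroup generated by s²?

|⟨s²⟩| equals the order of s². Compute successive powers until reaching e:
  (s²)¹ = s², (s²)² = s⁴, (s²)³ = e.
The smallest positive k with (s²)ᵏ = e is 3, so |⟨s²⟩| = 3.

Answer: 3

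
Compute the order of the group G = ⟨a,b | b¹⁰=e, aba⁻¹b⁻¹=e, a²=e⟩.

Enumerate words in the generators, reducing via the relations: the distinct elements are
  {a, b, e, ab, b², b³, b⁴, b⁵, b⁶, b⁷, b⁸, b⁹, ab², ab³, ab⁴, ab⁵, ab⁶, ab⁷, ab⁸, ab⁹}.
No further products give new elements, so |G| = 20.

Answer: 20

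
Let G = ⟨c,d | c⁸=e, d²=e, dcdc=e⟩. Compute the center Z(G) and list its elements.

An element z ∈ Z(G) iff z commutes with every generator.
For example c⁴ is central: (c⁴)·c = c⁵ = c·(c⁴); (c⁴)·d = c⁴d = d·(c⁴).
Whereas c ∉ Z(G) since c·d = cd ≠ c⁷d = d·c.
Checking each of the 16 elements this way gives Z(G) = {e, c⁴}, of order 2.

Answer: {e, c⁴}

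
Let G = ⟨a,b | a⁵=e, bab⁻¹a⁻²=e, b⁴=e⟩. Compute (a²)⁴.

Compute successive powers of (a²), reducing at each step:
  (a²)²: (a²) · a² = a⁴
  (a²)³: (a⁴) · a² = a
  (a²)⁴: a · a² = a³

Answer: a³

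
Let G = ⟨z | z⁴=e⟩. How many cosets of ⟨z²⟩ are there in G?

First find ord(z²) by computing successive powers:
  (z²)¹ = z², (z²)² = e.
So |⟨z²⟩| = ord(z²) = 2. With |G| = 4, by Lagrange [G : ⟨z²⟩] = 4/2 = 2.

Answer: 2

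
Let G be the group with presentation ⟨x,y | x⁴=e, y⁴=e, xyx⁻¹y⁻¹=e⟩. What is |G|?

Enumerate words in the generators, reducing via the relations: the distinct elements are
  {e, x, y, xy, x², x³, y², y³, xy², xy³, x²y, x³y, x²y², x²y³, x³y², x³y³}.
No further products give new elements, so |G| = 16.

Answer: 16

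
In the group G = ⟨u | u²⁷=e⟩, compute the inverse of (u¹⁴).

The order of (u¹⁴) is 27 (smallest k with (u¹⁴)ᵏ = e), so (u¹⁴)⁻¹ = (u¹⁴)²⁶ = u¹³.
Check: (u¹⁴) · (u¹³) → (u¹⁴) · u¹³ = e, giving e as required.

Answer: u¹³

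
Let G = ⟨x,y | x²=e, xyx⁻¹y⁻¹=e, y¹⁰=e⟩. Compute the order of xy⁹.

Compute successive powers until reaching e:
  (xy⁹)¹ = xy⁹, (xy⁹)² = y⁸, (xy⁹)³ = xy⁷, (xy⁹)⁴ = y⁶, (xy⁹)⁵ = xy⁵, (xy⁹)⁶ = y⁴, (xy⁹)⁷ = xy³, (xy⁹)⁸ = y², (xy⁹)⁹ = xy, (xy⁹)¹⁰ = e.
The smallest positive k with (xy⁹)ᵏ = e is 10.

Answer: 10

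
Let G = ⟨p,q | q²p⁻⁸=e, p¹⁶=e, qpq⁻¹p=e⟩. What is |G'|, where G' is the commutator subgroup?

G' = [G, G] is generated by all commutators. The generator-pair commutators are: [p, q] = p².
The subgroup they normally generate is {e, p², p⁴, p⁶, p⁸, p¹⁰, p¹², p¹⁴}, of order 8.
Check: |G/G'| = 32/8 = 4 is the order of the abelianisation.

Answer: 8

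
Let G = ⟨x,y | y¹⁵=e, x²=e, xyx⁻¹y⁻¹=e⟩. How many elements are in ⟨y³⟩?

|⟨y³⟩| equals the order of y³. Compute successive powers until reaching e:
  (y³)¹ = y³, (y³)² = y⁶, (y³)³ = y⁹, (y³)⁴ = y¹², (y³)⁵ = e.
The smallest positive k with (y³)ᵏ = e is 5, so |⟨y³⟩| = 5.

Answer: 5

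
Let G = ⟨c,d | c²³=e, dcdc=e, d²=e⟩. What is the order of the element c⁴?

Compute successive powers until reaching e:
  (c⁴)¹ = c⁴, (c⁴)² = c⁸, (c⁴)³ = c¹², (c⁴)⁴ = c¹⁶, (c⁴)⁵ = c²⁰, (c⁴)⁶ = c, (c⁴)⁷ = c⁵, (c⁴)⁸ = c⁹, (c⁴)⁹ = c¹³, (c⁴)¹⁰ = c¹⁷, (c⁴)¹¹ = c²¹, (c⁴)¹² = c², (c⁴)¹³ = c⁶, (c⁴)¹⁴ = c¹⁰, (c⁴)¹⁵ = c¹⁴, (c⁴)¹⁶ = c¹⁸, (c⁴)¹⁷ = c²², (c⁴)¹⁸ = c³, (c⁴)¹⁹ = c⁷, (c⁴)²⁰ = c¹¹, (c⁴)²¹ = c¹⁵, (c⁴)²² = c¹⁹, (c⁴)²³ = e.
The smallest positive k with (c⁴)ᵏ = e is 23.

Answer: 23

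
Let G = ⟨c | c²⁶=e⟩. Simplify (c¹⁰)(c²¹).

Compute (c¹⁰) · (c²¹) by multiplying left to right and reducing via the relations at each step:
  (c¹⁰) · c²¹ = c⁵

Answer: c⁵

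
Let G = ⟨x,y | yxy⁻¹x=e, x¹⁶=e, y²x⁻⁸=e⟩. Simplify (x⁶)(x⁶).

Compute (x⁶) · (x⁶) by multiplying left to right and reducing via the relations at each step:
  (x⁶) · x⁶ = x¹²

Answer: x¹²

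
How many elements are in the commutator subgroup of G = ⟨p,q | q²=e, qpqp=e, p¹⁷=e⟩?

G' = [G, G] is generated by all commutators. The generator-pair commutators are: [p, q] = p².
The subgroup they normally generate is {e, p, p², p³, p⁴, p⁵, p⁶, p⁷, p⁸, p⁹, p¹⁰, p¹¹, p¹², p¹³, p¹⁴, p¹⁵, p¹⁶}, of order 17.
Check: |G/G'| = 34/17 = 2 is the order of the abelianisation.

Answer: 17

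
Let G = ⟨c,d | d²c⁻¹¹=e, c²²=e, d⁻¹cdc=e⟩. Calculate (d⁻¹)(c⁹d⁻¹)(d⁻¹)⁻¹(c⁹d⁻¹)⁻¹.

[(d⁻¹), (c⁹d⁻¹)] = (d⁻¹)·(c⁹d⁻¹)·(d⁻¹)⁻¹·(c⁹d⁻¹)⁻¹.
  (d⁻¹) · (c⁹d⁻¹) = c²
  (c²) · d = c²d
  (c²d) · (c⁹d) = c⁴

Answer: c⁴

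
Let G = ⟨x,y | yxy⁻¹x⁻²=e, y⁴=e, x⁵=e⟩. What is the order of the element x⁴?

Compute successive powers until reaching e:
  (x⁴)¹ = x⁴, (x⁴)² = x³, (x⁴)³ = x², (x⁴)⁴ = x, (x⁴)⁵ = e.
The smallest positive k with (x⁴)ᵏ = e is 5.

Answer: 5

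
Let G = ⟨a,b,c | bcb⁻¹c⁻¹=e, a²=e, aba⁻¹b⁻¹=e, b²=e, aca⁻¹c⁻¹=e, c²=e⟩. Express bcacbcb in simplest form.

Multiply left to right, reducing at each step:
  b · c = bc
  (bc) · a = abc
  (abc) · c = ab
  (ab) · b = a
  a · c = ac
  (ac) · b = abc

Answer: abc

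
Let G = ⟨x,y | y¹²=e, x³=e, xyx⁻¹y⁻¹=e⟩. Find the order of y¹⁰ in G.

Compute successive powers until reaching e:
  (y¹⁰)¹ = y¹⁰, (y¹⁰)² = y⁸, (y¹⁰)³ = y⁶, (y¹⁰)⁴ = y⁴, (y¹⁰)⁵ = y², (y¹⁰)⁶ = e.
The smallest positive k with (y¹⁰)ᵏ = e is 6.

Answer: 6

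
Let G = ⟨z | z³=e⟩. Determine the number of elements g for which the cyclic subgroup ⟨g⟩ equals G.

G is cyclic of order 3. An element generates G iff its order is 3, and a cyclic group of order 3 has exactly φ(3) = 2 such elements.

Answer: 2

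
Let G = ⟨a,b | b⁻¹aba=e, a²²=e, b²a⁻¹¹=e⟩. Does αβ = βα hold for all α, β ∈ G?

a·b = ab but b·a = a¹⁰b⁻¹, so a·b ≠ b·a and G is not abelian.

Answer: No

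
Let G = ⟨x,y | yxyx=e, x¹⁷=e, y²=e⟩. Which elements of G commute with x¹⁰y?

⟨x¹⁰y⟩ ⊆ C_G(x¹⁰y) since powers of x¹⁰y commute with x¹⁰y; so |C_G(x¹⁰y)| ≥ |⟨x¹⁰y⟩| = 2.
By orbit–stabilizer, |C_G(x¹⁰y)| = |G| / |conj. class of x¹⁰y| = 34 / 17 = 2.
The 2 elements commuting with x¹⁰y are {e, x¹⁰y}.

Answer: {e, x¹⁰y}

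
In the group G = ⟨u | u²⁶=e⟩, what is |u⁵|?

Compute successive powers until reaching e:
  (u⁵)¹ = u⁵, (u⁵)² = u¹⁰, (u⁵)³ = u¹⁵, (u⁵)⁴ = u²⁰, (u⁵)⁵ = u²⁵, (u⁵)⁶ = u⁴, (u⁵)⁷ = u⁹, (u⁵)⁸ = u¹⁴, (u⁵)⁹ = u¹⁹, (u⁵)¹⁰ = u²⁴, (u⁵)¹¹ = u³, (u⁵)¹² = u⁸, (u⁵)¹³ = u¹³, (u⁵)¹⁴ = u¹⁸, (u⁵)¹⁵ = u²³, (u⁵)¹⁶ = u², (u⁵)¹⁷ = u⁷, (u⁵)¹⁸ = u¹², (u⁵)¹⁹ = u¹⁷, (u⁵)²⁰ = u²², (u⁵)²¹ = u, (u⁵)²² = u⁶, (u⁵)²³ = u¹¹, (u⁵)²⁴ = u¹⁶, (u⁵)²⁵ = u²¹, (u⁵)²⁶ = e.
The smallest positive k with (u⁵)ᵏ = e is 26.

Answer: 26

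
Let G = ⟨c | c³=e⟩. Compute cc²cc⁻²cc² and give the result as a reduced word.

Multiply left to right, reducing at each step:
  c · c² = e
  e · c = c
  c · c⁻² = c²
  (c²) · c = e
  e · c² = c²

Answer: c²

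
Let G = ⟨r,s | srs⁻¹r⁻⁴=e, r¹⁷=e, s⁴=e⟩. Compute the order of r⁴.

Compute successive powers until reaching e:
  (r⁴)¹ = r⁴, (r⁴)² = r⁸, (r⁴)³ = r¹², (r⁴)⁴ = r¹⁶, (r⁴)⁵ = r³, (r⁴)⁶ = r⁷, (r⁴)⁷ = r¹¹, (r⁴)⁸ = r¹⁵, (r⁴)⁹ = r², (r⁴)¹⁰ = r⁶, (r⁴)¹¹ = r¹⁰, (r⁴)¹² = r¹⁴, (r⁴)¹³ = r, (r⁴)¹⁴ = r⁵, (r⁴)¹⁵ = r⁹, (r⁴)¹⁶ = r¹³, (r⁴)¹⁷ = e.
The smallest positive k with (r⁴)ᵏ = e is 17.

Answer: 17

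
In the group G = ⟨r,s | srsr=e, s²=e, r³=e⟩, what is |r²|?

Compute successive powers until reaching e:
  (r²)¹ = r², (r²)² = r, (r²)³ = e.
The smallest positive k with (r²)ᵏ = e is 3.

Answer: 3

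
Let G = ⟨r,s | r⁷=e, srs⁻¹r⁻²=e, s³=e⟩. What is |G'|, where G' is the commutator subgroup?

G' = [G, G] is generated by all commutators. The generator-pair commutators are: [r, s] = r⁶.
The subgroup they normally generate is {e, r, r², r³, r⁴, r⁵, r⁶}, of order 7.
Check: |G/G'| = 21/7 = 3 is the order of the abelianisation.

Answer: 7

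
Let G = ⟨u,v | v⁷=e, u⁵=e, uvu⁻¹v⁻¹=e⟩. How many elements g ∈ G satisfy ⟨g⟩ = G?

G is cyclic of order 35. An element generates G iff its order is 35, and a cyclic group of order 35 has exactly φ(35) = 24 such elements.

Answer: 24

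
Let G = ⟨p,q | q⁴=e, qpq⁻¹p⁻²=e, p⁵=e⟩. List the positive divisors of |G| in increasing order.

|G| = 20 = 2² · 5. By Lagrange's theorem the order of any subgroup divides 20; the divisors of 20 are 1, 2, 4, 5, 10, 20.

Answer: 1, 2, 4, 5, 10, 20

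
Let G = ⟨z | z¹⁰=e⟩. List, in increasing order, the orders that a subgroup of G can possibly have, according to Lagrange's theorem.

|G| = 10 = 2 · 5. By Lagrange's theorem the order of any subgroup divides 10; the divisors of 10 are 1, 2, 5, 10.

Answer: 1, 2, 5, 10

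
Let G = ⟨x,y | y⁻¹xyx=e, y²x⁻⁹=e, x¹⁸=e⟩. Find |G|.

Enumerate words in the generators, reducing via the relations: the distinct elements are
  {e, x, y, xy, x², x³, x⁴, x⁵, x⁶, x⁷, x⁸, x⁹, x²y, x³y, x¹², x¹³, x¹¹, x¹⁰, x¹⁴, x¹⁵, x¹⁶, x¹⁷, x⁴y, x⁵y, x⁶y, x⁷y, x⁸y, y⁻¹, xy⁻¹, x²y⁻¹, x³y⁻¹, x⁴y⁻¹, x⁵y⁻¹, x⁶y⁻¹, x⁷y⁻¹, x⁸y⁻¹}.
No further products give new elements, so |G| = 36.

Answer: 36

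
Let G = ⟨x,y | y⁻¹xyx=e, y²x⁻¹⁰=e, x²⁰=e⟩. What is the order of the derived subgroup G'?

G' = [G, G] is generated by all commutators. The generator-pair commutators are: [x, y] = x².
The subgroup they normally generate is {e, x², x⁴, x⁶, x⁸, x¹⁰, x¹², x¹⁴, x¹⁶, x¹⁸}, of order 10.
Check: |G/G'| = 40/10 = 4 is the order of the abelianisation.

Answer: 10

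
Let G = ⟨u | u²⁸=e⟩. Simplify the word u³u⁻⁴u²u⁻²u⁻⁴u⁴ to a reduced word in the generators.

Multiply left to right, reducing at each step:
  (u³) · u⁻⁴ = u²⁷
  (u²⁷) · u² = u
  u · u⁻² = u²⁷
  (u²⁷) · u⁻⁴ = u²³
  (u²³) · u⁴ = u²⁷

Answer: u²⁷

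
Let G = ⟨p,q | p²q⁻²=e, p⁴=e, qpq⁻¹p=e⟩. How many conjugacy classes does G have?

The conjugacy classes (representative and size) are:
  [e] (size 1), [p³] (size 2), [p²] (size 1), [q⁻¹] (size 2), [pq] (size 2).
Class equation: 1 + 2 + 1 + 2 + 2 = 8 = |G|. So G has 5 conjugacy classes.

Answer: 5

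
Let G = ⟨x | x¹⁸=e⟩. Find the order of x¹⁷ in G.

Compute successive powers until reaching e:
  (x¹⁷)¹ = x¹⁷, (x¹⁷)² = x¹⁶, (x¹⁷)³ = x¹⁵, (x¹⁷)⁴ = x¹⁴, (x¹⁷)⁵ = x¹³, (x¹⁷)⁶ = x¹², (x¹⁷)⁷ = x¹¹, (x¹⁷)⁸ = x¹⁰, (x¹⁷)⁹ = x⁹, (x¹⁷)¹⁰ = x⁸, (x¹⁷)¹¹ = x⁷, (x¹⁷)¹² = x⁶, (x¹⁷)¹³ = x⁵, (x¹⁷)¹⁴ = x⁴, (x¹⁷)¹⁵ = x³, (x¹⁷)¹⁶ = x², (x¹⁷)¹⁷ = x, (x¹⁷)¹⁸ = e.
The smallest positive k with (x¹⁷)ᵏ = e is 18.

Answer: 18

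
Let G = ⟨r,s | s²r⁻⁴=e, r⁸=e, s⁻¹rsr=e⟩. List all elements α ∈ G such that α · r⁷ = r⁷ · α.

⟨r⁷⟩ ⊆ C_G(r⁷) since powers of r⁷ commute with r⁷; so |C_G(r⁷)| ≥ |⟨r⁷⟩| = 8.
By orbit–stabilizer, |C_G(r⁷)| = |G| / |conj. class of r⁷| = 16 / 2 = 8.
The 8 elements commuting with r⁷ are {e, r, r², r³, r⁴, r⁵, r⁶, r⁷}.

Answer: {e, r, r², r³, r⁴, r⁵, r⁶, r⁷}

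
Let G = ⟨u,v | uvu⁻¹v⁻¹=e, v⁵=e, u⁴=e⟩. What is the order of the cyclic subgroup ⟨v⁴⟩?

|⟨v⁴⟩| equals the order of v⁴. Compute successive powers until reaching e:
  (v⁴)¹ = v⁴, (v⁴)² = v³, (v⁴)³ = v², (v⁴)⁴ = v, (v⁴)⁵ = e.
The smallest positive k with (v⁴)ᵏ = e is 5, so |⟨v⁴⟩| = 5.

Answer: 5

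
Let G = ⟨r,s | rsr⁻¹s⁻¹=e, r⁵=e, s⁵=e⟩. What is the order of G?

Enumerate words in the generators, reducing via the relations: the distinct elements are
  {e, r, s, rs, r², r³, r⁴, s², s³, s⁴, rs², rs³, rs⁴, r²s, r³s, r⁴s, r²s², r²s³, r²s⁴, r³s², r³s³, r³s⁴, r⁴s², r⁴s³, r⁴s⁴}.
No further products give new elements, so |G| = 25.

Answer: 25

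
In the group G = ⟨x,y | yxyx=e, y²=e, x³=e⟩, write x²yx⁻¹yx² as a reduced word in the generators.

Multiply left to right, reducing at each step:
  (x²) · y = x²y
  (x²y) · x⁻¹ = y
  y · y = e
  e · x² = x²

Answer: x²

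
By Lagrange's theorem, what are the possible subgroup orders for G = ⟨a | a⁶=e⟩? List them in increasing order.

|G| = 6 = 2 · 3. By Lagrange's theorem the order of any subgroup divides 6; the divisors of 6 are 1, 2, 3, 6.

Answer: 1, 2, 3, 6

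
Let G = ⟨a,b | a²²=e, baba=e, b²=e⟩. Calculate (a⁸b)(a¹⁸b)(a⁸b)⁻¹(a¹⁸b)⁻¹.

[(a⁸b), (a¹⁸b)] = (a⁸b)·(a¹⁸b)·(a⁸b)⁻¹·(a¹⁸b)⁻¹.
  (a⁸b) · (a¹⁸b) = a¹²
  (a¹²) · (a⁸b) = a²⁰b
  (a²⁰b) · (a¹⁸b) = a²

Answer: a²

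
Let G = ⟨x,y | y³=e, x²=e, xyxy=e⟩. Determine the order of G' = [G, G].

G' = [G, G] is generated by all commutators. The generator-pair commutators are: [x, y] = y.
The subgroup they normally generate is {e, y, y²}, of order 3.
Check: |G/G'| = 6/3 = 2 is the order of the abelianisation.

Answer: 3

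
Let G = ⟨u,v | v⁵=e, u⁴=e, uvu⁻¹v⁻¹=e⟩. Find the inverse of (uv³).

The order of (uv³) is 20 (smallest k with (uv³)ᵏ = e), so (uv³)⁻¹ = (uv³)¹⁹ = u³v².
Check: (uv³) · (u³v²) → (uv³) · u³ = v³;   (v³) · v² = e, giving e as required.

Answer: u³v²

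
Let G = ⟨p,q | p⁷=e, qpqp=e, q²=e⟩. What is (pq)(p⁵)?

Compute (pq) · (p⁵) by multiplying left to right and reducing via the relations at each step:
  (pq) · p⁵ = p³q

Answer: p³q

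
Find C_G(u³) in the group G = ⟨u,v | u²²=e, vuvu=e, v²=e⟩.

⟨u³⟩ ⊆ C_G(u³) since powers of u³ commute with u³; so |C_G(u³)| ≥ |⟨u³⟩| = 22.
By orbit–stabilizer, |C_G(u³)| = |G| / |conj. class of u³| = 44 / 2 = 22.
The 22 elements commuting with u³ are {e, u, u², u³, u⁴, u⁵, u⁶, u⁷, u⁸, u⁹, u¹⁰, u¹¹, u¹², u¹³, u¹⁴, u¹⁵, u¹⁶, u¹⁷, u¹⁸, u¹⁹, u²⁰, u²¹}.

Answer: {e, u, u², u³, u⁴, u⁵, u⁶, u⁷, u⁸, u⁹, u¹⁰, u¹¹, u¹², u¹³, u¹⁴, u¹⁵, u¹⁶, u¹⁷, u¹⁸, u¹⁹, u²⁰, u²¹}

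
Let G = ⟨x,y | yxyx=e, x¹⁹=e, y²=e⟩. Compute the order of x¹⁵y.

Compute successive powers until reaching e:
  (x¹⁵y)¹ = x¹⁵y, (x¹⁵y)² = e.
The smallest positive k with (x¹⁵y)ᵏ = e is 2.

Answer: 2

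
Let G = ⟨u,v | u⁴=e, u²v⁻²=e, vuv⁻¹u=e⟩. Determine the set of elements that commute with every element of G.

An element z ∈ Z(G) iff z commutes with every generator.
For example u² is central: (u²)·u = u³ = u·(u²); (u²)·v = v⁻¹ = v·(u²).
Whereas u ∉ Z(G) since u·v = uv ≠ uv⁻¹ = v·u.
Checking each of the 8 elements this way gives Z(G) = {e, u²}, of order 2.

Answer: {e, u²}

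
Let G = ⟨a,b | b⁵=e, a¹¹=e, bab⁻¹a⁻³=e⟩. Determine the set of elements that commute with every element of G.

An element z ∈ Z(G) iff z commutes with every generator.
For example e is central: e·a = a = a·e; e·b = b = b·e.
Whereas a ∉ Z(G) since a·b = ab ≠ a³b = b·a.
Checking each of the 55 elements this way gives Z(G) = {e}, of order 1.

Answer: {e}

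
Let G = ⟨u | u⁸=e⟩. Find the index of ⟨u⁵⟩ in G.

First find ord(u⁵) by computing successive powers:
  (u⁵)¹ = u⁵, (u⁵)² = u², (u⁵)³ = u⁷, (u⁵)⁴ = u⁴, (u⁵)⁵ = u, (u⁵)⁶ = u⁶, (u⁵)⁷ = u³, (u⁵)⁸ = e.
So |⟨u⁵⟩| = ord(u⁵) = 8. With |G| = 8, by Lagrange [G : ⟨u⁵⟩] = 8/8 = 1.

Answer: 1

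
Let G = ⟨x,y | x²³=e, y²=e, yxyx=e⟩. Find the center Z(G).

An element z ∈ Z(G) iff z commutes with every generator.
For example e is central: e·x = x = x·e; e·y = y = y·e.
Whereas x ∉ Z(G) since x·y = xy ≠ x²²y = y·x.
Checking each of the 46 elements this way gives Z(G) = {e}, of order 1.

Answer: {e}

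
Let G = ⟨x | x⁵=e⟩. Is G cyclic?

|G| = 5. The element x has order 5 (its powers give 5 distinct elements), so ⟨x⟩ = G and G is cyclic.

Answer: Yes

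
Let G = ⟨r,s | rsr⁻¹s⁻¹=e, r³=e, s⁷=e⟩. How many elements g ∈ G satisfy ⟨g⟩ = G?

G is cyclic of order 21. An element generates G iff its order is 21, and a cyclic group of order 21 has exactly φ(21) = 12 such elements.

Answer: 12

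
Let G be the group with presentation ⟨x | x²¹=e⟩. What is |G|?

G is generated by a single element, so G is cyclic. The relator gives x²¹ = e and no smaller power is forced to be e, so the 21 powers {e, x, x², x³, x⁴, x⁵, x⁶, x⁷, x⁸, x⁹, x²⁰, x¹², x¹³, x¹¹, x¹⁰, x¹⁴, x¹⁵, x¹⁶, x¹⁷, x¹⁸, x¹⁹} are distinct. Hence |G| = 21.

Answer: 21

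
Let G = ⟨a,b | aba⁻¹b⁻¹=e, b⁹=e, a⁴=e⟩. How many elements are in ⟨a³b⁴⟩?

|⟨a³b⁴⟩| equals the order of a³b⁴. Compute successive powers until reaching e:
  (a³b⁴)¹ = a³b⁴, (a³b⁴)² = a²b⁸, (a³b⁴)³ = ab³, (a³b⁴)⁴ = b⁷, (a³b⁴)⁵ = a³b², (a³b⁴)⁶ = a²b⁶, (a³b⁴)⁷ = ab, (a³b⁴)⁸ = b⁵, (a³b⁴)⁹ = a³, (a³b⁴)¹⁰ = a²b⁴, (a³b⁴)¹¹ = ab⁸, (a³b⁴)¹² = b³, (a³b⁴)¹³ = a³b⁷, (a³b⁴)¹⁴ = a²b², (a³b⁴)¹⁵ = ab⁶, (a³b⁴)¹⁶ = b, (a³b⁴)¹⁷ = a³b⁵, (a³b⁴)¹⁸ = a², (a³b⁴)¹⁹ = ab⁴, (a³b⁴)²⁰ = b⁸, (a³b⁴)²¹ = a³b³, (a³b⁴)²² = a²b⁷, (a³b⁴)²³ = ab², (a³b⁴)²⁴ = b⁶, (a³b⁴)²⁵ = a³b, (a³b⁴)²⁶ = a²b⁵, (a³b⁴)²⁷ = a, (a³b⁴)²⁸ = b⁴, (a³b⁴)²⁹ = a³b⁸, (a³b⁴)³⁰ = a²b³, (a³b⁴)³¹ = ab⁷, (a³b⁴)³² = b², (a³b⁴)³³ = a³b⁶, (a³b⁴)³⁴ = a²b, (a³b⁴)³⁵ = ab⁵, (a³b⁴)³⁶ = e.
The smallest positive k with (a³b⁴)ᵏ = e is 36, so |⟨a³b⁴⟩| = 36.

Answer: 36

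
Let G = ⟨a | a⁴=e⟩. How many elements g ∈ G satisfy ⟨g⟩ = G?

G is cyclic of order 4. An element generates G iff its order is 4, and a cyclic group of order 4 has exactly φ(4) = 2 such elements.

Answer: 2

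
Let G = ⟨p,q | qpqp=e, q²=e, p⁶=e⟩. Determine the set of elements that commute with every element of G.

An element z ∈ Z(G) iff z commutes with every generator.
For example p³ is central: (p³)·p = p⁴ = p·(p³); (p³)·q = p³q = q·(p³).
Whereas p ∉ Z(G) since p·q = pq ≠ p⁵q = q·p.
Checking each of the 12 elements this way gives Z(G) = {e, p³}, of order 2.

Answer: {e, p³}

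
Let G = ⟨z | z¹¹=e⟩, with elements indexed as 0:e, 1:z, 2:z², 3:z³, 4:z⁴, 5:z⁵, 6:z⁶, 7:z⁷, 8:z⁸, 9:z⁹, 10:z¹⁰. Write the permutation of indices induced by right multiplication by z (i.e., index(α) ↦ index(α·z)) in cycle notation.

(0 1 2 3 4 5 6 7 8 9 10)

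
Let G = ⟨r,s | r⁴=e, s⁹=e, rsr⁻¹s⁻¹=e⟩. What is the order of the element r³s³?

Compute successive powers until reaching e:
  (r³s³)¹ = r³s³, (r³s³)² = r²s⁶, (r³s³)³ = r, (r³s³)⁴ = s³, (r³s³)⁵ = r³s⁶, (r³s³)⁶ = r², (r³s³)⁷ = rs³, (r³s³)⁸ = s⁶, (r³s³)⁹ = r³, (r³s³)¹⁰ = r²s³, (r³s³)¹¹ = rs⁶, (r³s³)¹² = e.
The smallest positive k with (r³s³)ᵏ = e is 12.

Answer: 12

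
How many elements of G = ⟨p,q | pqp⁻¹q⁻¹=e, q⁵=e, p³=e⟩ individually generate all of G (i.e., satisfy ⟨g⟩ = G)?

G is cyclic of order 15. An element generates G iff its order is 15, and a cyclic group of order 15 has exactly φ(15) = 8 such elements.

Answer: 8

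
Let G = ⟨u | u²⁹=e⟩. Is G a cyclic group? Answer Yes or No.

|G| = 29. The element u has order 29 (its powers give 29 distinct elements), so ⟨u⟩ = G and G is cyclic.

Answer: Yes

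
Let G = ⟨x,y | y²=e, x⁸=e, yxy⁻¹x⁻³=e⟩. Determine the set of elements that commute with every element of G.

An element z ∈ Z(G) iff z commutes with every generator.
For example x⁴ is central: (x⁴)·x = x⁵ = x·(x⁴); (x⁴)·y = x⁴y = y·(x⁴).
Whereas x ∉ Z(G) since x·y = xy ≠ x³y = y·x.
Checking each of the 16 elements this way gives Z(G) = {e, x⁴}, of order 2.

Answer: {e, x⁴}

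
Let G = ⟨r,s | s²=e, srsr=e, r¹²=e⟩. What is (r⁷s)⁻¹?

The order of (r⁷s) is 2 (smallest k with (r⁷s)ᵏ = e), so (r⁷s)⁻¹ = (r⁷s)¹ = r⁷s.
Check: (r⁷s) · (r⁷s) → (r⁷s) · r⁷ = s;   s · s = e, giving e as required.

Answer: r⁷s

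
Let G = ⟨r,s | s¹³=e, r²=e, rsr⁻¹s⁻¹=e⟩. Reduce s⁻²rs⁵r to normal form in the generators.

Multiply left to right, reducing at each step:
  (s¹¹) · r = rs¹¹
  (rs¹¹) · s⁵ = rs³
  (rs³) · r = s³

Answer: s³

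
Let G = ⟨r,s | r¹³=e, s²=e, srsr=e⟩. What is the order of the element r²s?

Compute successive powers until reaching e:
  (r²s)¹ = r²s, (r²s)² = e.
The smallest positive k with (r²s)ᵏ = e is 2.

Answer: 2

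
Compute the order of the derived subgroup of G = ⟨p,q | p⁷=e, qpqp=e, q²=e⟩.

G' = [G, G] is generated by all commutators. The generator-pair commutators are: [p, q] = p².
The subgroup they normally generate is {e, p, p², p³, p⁴, p⁵, p⁶}, of order 7.
Check: |G/G'| = 14/7 = 2 is the order of the abelianisation.

Answer: 7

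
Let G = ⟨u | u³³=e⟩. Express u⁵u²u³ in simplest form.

Multiply left to right, reducing at each step:
  (u⁵) · u² = u⁷
  (u⁷) · u³ = u¹⁰

Answer: u¹⁰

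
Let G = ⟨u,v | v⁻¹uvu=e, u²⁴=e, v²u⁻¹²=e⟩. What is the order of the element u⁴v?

Compute successive powers until reaching e:
  (u⁴v)¹ = u⁴v, (u⁴v)² = u¹², (u⁴v)³ = u⁴v⁻¹, (u⁴v)⁴ = e.
The smallest positive k with (u⁴v)ᵏ = e is 4.

Answer: 4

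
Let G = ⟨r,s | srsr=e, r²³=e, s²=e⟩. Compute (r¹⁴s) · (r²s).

Compute (r¹⁴s) · (r²s) by multiplying left to right and reducing via the relations at each step:
  (r¹⁴s) · r² = r¹²s
  (r¹²s) · s = r¹²

Answer: r¹²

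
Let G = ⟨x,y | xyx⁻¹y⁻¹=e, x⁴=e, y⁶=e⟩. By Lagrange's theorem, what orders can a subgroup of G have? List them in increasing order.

|G| = 24 = 2³ · 3. By Lagrange's theorem the order of any subgroup divides 24; the divisors of 24 are 1, 2, 3, 4, 6, 8, 12, 24.

Answer: 1, 2, 3, 4, 6, 8, 12, 24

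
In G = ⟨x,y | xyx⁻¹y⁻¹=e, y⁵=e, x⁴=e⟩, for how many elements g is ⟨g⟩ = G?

G is cyclic of order 20. An element generates G iff its order is 20, and a cyclic group of order 20 has exactly φ(20) = 8 such elements.

Answer: 8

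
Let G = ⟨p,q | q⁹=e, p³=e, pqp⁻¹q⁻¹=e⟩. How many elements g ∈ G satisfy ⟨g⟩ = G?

⟨g⟩ = G would require ord(g) = |G| = 27, but the maximum element order in G is 9 < 27. So G is not cyclic and no single element generates it: the count is 0.

Answer: 0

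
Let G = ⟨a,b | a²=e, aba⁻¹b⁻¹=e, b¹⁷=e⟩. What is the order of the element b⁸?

Compute successive powers until reaching e:
  (b⁸)¹ = b⁸, (b⁸)² = b¹⁶, (b⁸)³ = b⁷, (b⁸)⁴ = b¹⁵, (b⁸)⁵ = b⁶, (b⁸)⁶ = b¹⁴, (b⁸)⁷ = b⁵, (b⁸)⁸ = b¹³, (b⁸)⁹ = b⁴, (b⁸)¹⁰ = b¹², (b⁸)¹¹ = b³, (b⁸)¹² = b¹¹, (b⁸)¹³ = b², (b⁸)¹⁴ = b¹⁰, (b⁸)¹⁵ = b, (b⁸)¹⁶ = b⁹, (b⁸)¹⁷ = e.
The smallest positive k with (b⁸)ᵏ = e is 17.

Answer: 17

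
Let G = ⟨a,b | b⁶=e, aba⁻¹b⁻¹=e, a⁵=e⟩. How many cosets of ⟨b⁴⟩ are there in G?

First find ord(b⁴) by computing successive powers:
  (b⁴)¹ = b⁴, (b⁴)² = b², (b⁴)³ = e.
So |⟨b⁴⟩| = ord(b⁴) = 3. With |G| = 30, by Lagrange [G : ⟨b⁴⟩] = 30/3 = 10.

Answer: 10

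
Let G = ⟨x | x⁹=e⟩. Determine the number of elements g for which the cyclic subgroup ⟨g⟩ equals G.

G is cyclic of order 9. An element generates G iff its order is 9, and a cyclic group of order 9 has exactly φ(9) = 6 such elements.

Answer: 6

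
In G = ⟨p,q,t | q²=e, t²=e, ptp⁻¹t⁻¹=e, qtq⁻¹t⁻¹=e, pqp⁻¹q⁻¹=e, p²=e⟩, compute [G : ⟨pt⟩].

First find ord(pt) by computing successive powers:
  (pt)¹ = pt, (pt)² = e.
So |⟨pt⟩| = ord(pt) = 2. With |G| = 8, by Lagrange [G : ⟨pt⟩] = 8/2 = 4.

Answer: 4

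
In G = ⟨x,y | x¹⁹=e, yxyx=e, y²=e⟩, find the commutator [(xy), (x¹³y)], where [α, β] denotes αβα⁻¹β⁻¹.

[(xy), (x¹³y)] = (xy)·(x¹³y)·(xy)⁻¹·(x¹³y)⁻¹.
  (xy) · (x¹³y) = x⁷
  (x⁷) · (xy) = x⁸y
  (x⁸y) · (x¹³y) = x¹⁴

Answer: x¹⁴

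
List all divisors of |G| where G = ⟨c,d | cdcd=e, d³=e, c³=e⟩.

|G| = 12 = 2² · 3. By Lagrange's theorem the order of any subgroup divides 12; the divisors of 12 are 1, 2, 3, 4, 6, 12.

Answer: 1, 2, 3, 4, 6, 12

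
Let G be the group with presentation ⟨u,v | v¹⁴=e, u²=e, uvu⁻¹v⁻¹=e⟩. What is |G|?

Enumerate words in the generators, reducing via the relations: the distinct elements are
  {e, u, v, uv, v², v³, v⁴, v⁵, v⁶, v⁷, v⁸, v⁹, uv², uv³, uv⁴, uv⁵, uv⁶, uv⁷, uv⁸, uv⁹, v¹², v¹³, v¹¹, v¹⁰, uv¹², uv¹³, uv¹¹, uv¹⁰}.
No further products give new elements, so |G| = 28.

Answer: 28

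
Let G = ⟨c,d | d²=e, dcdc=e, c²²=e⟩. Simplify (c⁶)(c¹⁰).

Compute (c⁶) · (c¹⁰) by multiplying left to right and reducing via the relations at each step:
  (c⁶) · c¹⁰ = c¹⁶

Answer: c¹⁶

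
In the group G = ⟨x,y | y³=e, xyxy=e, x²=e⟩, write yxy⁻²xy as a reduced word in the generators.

Multiply left to right, reducing at each step:
  y · x = xy²
  (xy²) · y⁻² = x
  x · x = e
  e · y = y

Answer: y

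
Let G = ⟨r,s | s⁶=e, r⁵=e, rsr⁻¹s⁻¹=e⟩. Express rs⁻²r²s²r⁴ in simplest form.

Multiply left to right, reducing at each step:
  r · s⁻² = rs⁴
  (rs⁴) · r² = r³s⁴
  (r³s⁴) · s² = r³
  (r³) · r⁴ = r²

Answer: r²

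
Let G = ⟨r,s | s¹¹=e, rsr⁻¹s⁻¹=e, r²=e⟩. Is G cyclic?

|G| = 22. The element rs has order 22 (its powers give 22 distinct elements), so ⟨rs⟩ = G and G is cyclic.

Answer: Yes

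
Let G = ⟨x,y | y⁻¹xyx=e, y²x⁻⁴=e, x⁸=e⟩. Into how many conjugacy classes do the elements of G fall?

The conjugacy classes (representative and size) are:
  [e] (size 1), [x⁷] (size 2), [x⁶] (size 2), [x³] (size 2), [x⁴] (size 1), [x²y⁻¹] (size 4), [x³y⁻¹] (size 4).
Class equation: 1 + 2 + 2 + 2 + 1 + 4 + 4 = 16 = |G|. So G has 7 conjugacy classes.

Answer: 7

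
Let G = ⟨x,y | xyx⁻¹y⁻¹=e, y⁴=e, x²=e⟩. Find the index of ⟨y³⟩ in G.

First find ord(y³) by computing successive powers:
  (y³)¹ = y³, (y³)² = y², (y³)³ = y, (y³)⁴ = e.
So |⟨y³⟩| = ord(y³) = 4. With |G| = 8, by Lagrange [G : ⟨y³⟩] = 8/4 = 2.

Answer: 2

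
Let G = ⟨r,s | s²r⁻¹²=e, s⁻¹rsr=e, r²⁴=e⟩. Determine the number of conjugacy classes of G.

The conjugacy classes (representative and size) are:
  [e] (size 1), [r] (size 2), [r²] (size 2), [r³] (size 2), [r⁴] (size 2), [r⁵] (size 2), [r¹⁸] (size 2), [r⁷] (size 2), [r¹⁶] (size 2), [r¹⁵] (size 2), [r¹⁴] (size 2), [r¹³] (size 2), [r¹²] (size 1), [r⁶s] (size 12), [r⁵s⁻¹] (size 12).
Class equation: 1 + 2 + 2 + 2 + 2 + 2 + 2 + 2 + 2 + 2 + 2 + 2 + 1 + 12 + 12 = 48 = |G|. So G has 15 conjugacy classes.

Answer: 15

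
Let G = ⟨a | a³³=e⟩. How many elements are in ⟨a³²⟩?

|⟨a³²⟩| equals the order of a³². Compute successive powers until reaching e:
  (a³²)¹ = a³², (a³²)² = a³¹, (a³²)³ = a³⁰, (a³²)⁴ = a²⁹, (a³²)⁵ = a²⁸, (a³²)⁶ = a²⁷, (a³²)⁷ = a²⁶, (a³²)⁸ = a²⁵, (a³²)⁹ = a²⁴, (a³²)¹⁰ = a²³, (a³²)¹¹ = a²², (a³²)¹² = a²¹, (a³²)¹³ = a²⁰, (a³²)¹⁴ = a¹⁹, (a³²)¹⁵ = a¹⁸, (a³²)¹⁶ = a¹⁷, (a³²)¹⁷ = a¹⁶, (a³²)¹⁸ = a¹⁵, (a³²)¹⁹ = a¹⁴, (a³²)²⁰ = a¹³, (a³²)²¹ = a¹², (a³²)²² = a¹¹, (a³²)²³ = a¹⁰, (a³²)²⁴ = a⁹, (a³²)²⁵ = a⁸, (a³²)²⁶ = a⁷, (a³²)²⁷ = a⁶, (a³²)²⁸ = a⁵, (a³²)²⁹ = a⁴, (a³²)³⁰ = a³, (a³²)³¹ = a², (a³²)³² = a, (a³²)³³ = e.
The smallest positive k with (a³²)ᵏ = e is 33, so |⟨a³²⟩| = 33.

Answer: 33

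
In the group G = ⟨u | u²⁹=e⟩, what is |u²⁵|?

Compute successive powers until reaching e:
  (u²⁵)¹ = u²⁵, (u²⁵)² = u²¹, (u²⁵)³ = u¹⁷, (u²⁵)⁴ = u¹³, (u²⁵)⁵ = u⁹, (u²⁵)⁶ = u⁵, (u²⁵)⁷ = u, (u²⁵)⁸ = u²⁶, (u²⁵)⁹ = u²², (u²⁵)¹⁰ = u¹⁸, (u²⁵)¹¹ = u¹⁴, (u²⁵)¹² = u¹⁰, (u²⁵)¹³ = u⁶, (u²⁵)¹⁴ = u², (u²⁵)¹⁵ = u²⁷, (u²⁵)¹⁶ = u²³, (u²⁵)¹⁷ = u¹⁹, (u²⁵)¹⁸ = u¹⁵, (u²⁵)¹⁹ = u¹¹, (u²⁵)²⁰ = u⁷, (u²⁵)²¹ = u³, (u²⁵)²² = u²⁸, (u²⁵)²³ = u²⁴, (u²⁵)²⁴ = u²⁰, (u²⁵)²⁵ = u¹⁶, (u²⁵)²⁶ = u¹², (u²⁵)²⁷ = u⁸, (u²⁵)²⁸ = u⁴, (u²⁵)²⁹ = e.
The smallest positive k with (u²⁵)ᵏ = e is 29.

Answer: 29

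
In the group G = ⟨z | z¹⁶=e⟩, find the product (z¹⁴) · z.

Compute (z¹⁴) · z by multiplying left to right and reducing via the relations at each step:
  (z¹⁴) · z = z¹⁵

Answer: z¹⁵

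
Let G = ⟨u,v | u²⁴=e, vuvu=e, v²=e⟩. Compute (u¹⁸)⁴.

Compute successive powers of (u¹⁸), reducing at each step:
  (u¹⁸)²: (u¹⁸) · u¹⁸ = u¹²
  (u¹⁸)³: (u¹²) · u¹⁸ = u⁶
  (u¹⁸)⁴: (u⁶) · u¹⁸ = e

Answer: e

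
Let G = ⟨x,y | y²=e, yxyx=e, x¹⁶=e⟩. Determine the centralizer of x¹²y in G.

⟨x¹²y⟩ ⊆ C_G(x¹²y) since powers of x¹²y commute with x¹²y; so |C_G(x¹²y)| ≥ |⟨x¹²y⟩| = 2.
By orbit–stabilizer, |C_G(x¹²y)| = |G| / |conj. class of x¹²y| = 32 / 8 = 4.
The 4 elements commuting with x¹²y are {e, x⁸, x⁴y, x¹²y}.

Answer: {e, x⁸, x⁴y, x¹²y}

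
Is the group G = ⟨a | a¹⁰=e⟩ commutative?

G has a single generator, so G is cyclic and hence abelian.

Answer: Yes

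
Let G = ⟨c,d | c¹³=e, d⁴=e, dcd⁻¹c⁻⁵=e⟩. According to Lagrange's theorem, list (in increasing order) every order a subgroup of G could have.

|G| = 52 = 2² · 13. By Lagrange's theorem the order of any subgroup divides 52; the divisors of 52 are 1, 2, 4, 13, 26, 52.

Answer: 1, 2, 4, 13, 26, 52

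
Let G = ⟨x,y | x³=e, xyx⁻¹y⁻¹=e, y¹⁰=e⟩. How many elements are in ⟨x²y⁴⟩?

|⟨x²y⁴⟩| equals the order of x²y⁴. Compute successive powers until reaching e:
  (x²y⁴)¹ = x²y⁴, (x²y⁴)² = xy⁸, (x²y⁴)³ = y², (x²y⁴)⁴ = x²y⁶, (x²y⁴)⁵ = x, (x²y⁴)⁶ = y⁴, (x²y⁴)⁷ = x²y⁸, (x²y⁴)⁸ = xy², (x²y⁴)⁹ = y⁶, (x²y⁴)¹⁰ = x², (x²y⁴)¹¹ = xy⁴, (x²y⁴)¹² = y⁸, (x²y⁴)¹³ = x²y², (x²y⁴)¹⁴ = xy⁶, (x²y⁴)¹⁵ = e.
The smallest positive k with (x²y⁴)ᵏ = e is 15, so |⟨x²y⁴⟩| = 15.

Answer: 15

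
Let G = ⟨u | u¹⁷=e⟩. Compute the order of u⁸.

Compute successive powers until reaching e:
  (u⁸)¹ = u⁸, (u⁸)² = u¹⁶, (u⁸)³ = u⁷, (u⁸)⁴ = u¹⁵, (u⁸)⁵ = u⁶, (u⁸)⁶ = u¹⁴, (u⁸)⁷ = u⁵, (u⁸)⁸ = u¹³, (u⁸)⁹ = u⁴, (u⁸)¹⁰ = u¹², (u⁸)¹¹ = u³, (u⁸)¹² = u¹¹, (u⁸)¹³ = u², (u⁸)¹⁴ = u¹⁰, (u⁸)¹⁵ = u, (u⁸)¹⁶ = u⁹, (u⁸)¹⁷ = e.
The smallest positive k with (u⁸)ᵏ = e is 17.

Answer: 17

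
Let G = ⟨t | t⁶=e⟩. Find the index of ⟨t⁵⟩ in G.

First find ord(t⁵) by computing successive powers:
  (t⁵)¹ = t⁵, (t⁵)² = t⁴, (t⁵)³ = t³, (t⁵)⁴ = t², (t⁵)⁵ = t, (t⁵)⁶ = e.
So |⟨t⁵⟩| = ord(t⁵) = 6. With |G| = 6, by Lagrange [G : ⟨t⁵⟩] = 6/6 = 1.

Answer: 1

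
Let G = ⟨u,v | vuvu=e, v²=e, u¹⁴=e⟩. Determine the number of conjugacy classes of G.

The conjugacy classes (representative and size) are:
  [e] (size 1), [u¹³] (size 2), [u²] (size 2), [u³] (size 2), [u¹⁰] (size 2), [u⁵] (size 2), [u⁸] (size 2), [u⁷] (size 1), [u⁶v] (size 7), [u⁹v] (size 7).
Class equation: 1 + 2 + 2 + 2 + 2 + 2 + 2 + 1 + 7 + 7 = 28 = |G|. So G has 10 conjugacy classes.

Answer: 10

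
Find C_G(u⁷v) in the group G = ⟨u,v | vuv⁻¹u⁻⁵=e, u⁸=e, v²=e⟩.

⟨u⁷v⟩ ⊆ C_G(u⁷v) since powers of u⁷v commute with u⁷v; so |C_G(u⁷v)| ≥ |⟨u⁷v⟩| = 8.
By orbit–stabilizer, |C_G(u⁷v)| = |G| / |conj. class of u⁷v| = 16 / 2 = 8.
The 8 elements commuting with u⁷v are {e, u², u⁴, u⁶, u⁵v, uv, u⁷v, u³v}.

Answer: {e, u², u⁴, u⁶, u⁵v, uv, u⁷v, u³v}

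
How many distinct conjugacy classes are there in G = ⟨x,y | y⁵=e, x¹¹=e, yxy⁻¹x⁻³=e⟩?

The conjugacy classes (representative and size) are:
  [e] (size 1), [x³] (size 5), [x⁶] (size 5), [x⁷y] (size 11), [x⁹y²] (size 11), [x⁷y³] (size 11), [x⁷y⁴] (size 11).
Class equation: 1 + 5 + 5 + 11 + 11 + 11 + 11 = 55 = |G|. So G has 7 conjugacy classes.

Answer: 7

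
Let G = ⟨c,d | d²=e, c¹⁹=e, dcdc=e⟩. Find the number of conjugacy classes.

The conjugacy classes (representative and size) are:
  [e] (size 1), [c¹⁸] (size 2), [c²] (size 2), [c¹⁶] (size 2), [c⁴] (size 2), [c¹⁴] (size 2), [c¹³] (size 2), [c¹²] (size 2), [c⁸] (size 2), [c⁹] (size 2), [d] (size 19).
Class equation: 1 + 2 + 2 + 2 + 2 + 2 + 2 + 2 + 2 + 2 + 19 = 38 = |G|. So G has 11 conjugacy classes.

Answer: 11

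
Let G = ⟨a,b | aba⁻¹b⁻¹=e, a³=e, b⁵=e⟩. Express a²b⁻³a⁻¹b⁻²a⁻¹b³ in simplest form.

Multiply left to right, reducing at each step:
  (a²) · b⁻³ = a²b²
  (a²b²) · a⁻¹ = ab²
  (ab²) · b⁻² = a
  a · a⁻¹ = e
  e · b³ = b³

Answer: b³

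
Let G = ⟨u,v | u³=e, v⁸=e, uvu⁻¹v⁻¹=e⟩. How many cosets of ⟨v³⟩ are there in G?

First find ord(v³) by computing successive powers:
  (v³)¹ = v³, (v³)² = v⁶, (v³)³ = v, (v³)⁴ = v⁴, (v³)⁵ = v⁷, (v³)⁶ = v², (v³)⁷ = v⁵, (v³)⁸ = e.
So |⟨v³⟩| = ord(v³) = 8. With |G| = 24, by Lagrange [G : ⟨v³⟩] = 24/8 = 3.

Answer: 3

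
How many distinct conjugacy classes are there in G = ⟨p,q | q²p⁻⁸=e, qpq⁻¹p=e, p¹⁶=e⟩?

The conjugacy classes (representative and size) are:
  [e] (size 1), [p] (size 2), [p¹⁴] (size 2), [p¹³] (size 2), [p¹²] (size 2), [p⁵] (size 2), [p¹⁰] (size 2), [p⁷] (size 2), [p⁸] (size 1), [q⁻¹] (size 8), [p⁷q⁻¹] (size 8).
Class equation: 1 + 2 + 2 + 2 + 2 + 2 + 2 + 2 + 1 + 8 + 8 = 32 = |G|. So G has 11 conjugacy classes.

Answer: 11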